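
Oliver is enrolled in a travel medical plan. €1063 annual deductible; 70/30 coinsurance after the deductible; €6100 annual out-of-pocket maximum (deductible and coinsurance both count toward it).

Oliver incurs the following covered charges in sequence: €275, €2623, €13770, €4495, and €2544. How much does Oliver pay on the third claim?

Claim 1 — €275: fully absorbed by the deductible. Traveler pays €275; OOP now €275.
Claim 2 — €2623: €788 finishes the deductible; €1835 goes to coinsurance; coinsurance €1835 × 30% = €550.50. Traveler owes €1338.50 (running OOP €1613.50).
Claim 3 — €13770: deductible already satisfied, so traveler's share is 30% × €13770 = €4131. Cost to traveler: €4131. OOP to date €5744.50.

€4131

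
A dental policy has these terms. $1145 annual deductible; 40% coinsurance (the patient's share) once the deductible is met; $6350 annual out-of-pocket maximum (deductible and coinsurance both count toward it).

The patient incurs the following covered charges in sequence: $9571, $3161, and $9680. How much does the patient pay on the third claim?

Claim 1 — $9571: $1145 to deductible, leaving $8426; coinsurance $8426 × 40% = $3370.40. Patient pays $4515.40; OOP now $4515.40.
Claim 2 — $3161: deductible already satisfied, so patient's share is 40% × $3161 = $1264.40. Patient pays $1264.40; OOP now $5779.80.
Claim 3 — $9680: 40% coinsurance on $9680 = $3872. That would push OOP to $9651.80, over the $6350 cap, so patient pays $6350 − $5779.80 = $570.20.

$570.20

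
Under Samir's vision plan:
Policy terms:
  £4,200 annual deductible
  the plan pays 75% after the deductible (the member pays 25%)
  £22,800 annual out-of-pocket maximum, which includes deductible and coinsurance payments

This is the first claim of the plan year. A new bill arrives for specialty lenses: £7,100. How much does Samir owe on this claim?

Deductible not yet touched, so the first £4,200 of the bill goes to the deductible.
After the £4,200 deductible portion, £7,100 − £4,200 = £2,900 is subject to coinsurance.
25% of £2,900 = £725 falls to the member.
That puts the member's cost at £4,200 + £725 = £4,925 before any cap.
Total out-of-pocket so far would be £0 + £4,925 = £4,925, below the £22,800 cap — no reduction.

£4,925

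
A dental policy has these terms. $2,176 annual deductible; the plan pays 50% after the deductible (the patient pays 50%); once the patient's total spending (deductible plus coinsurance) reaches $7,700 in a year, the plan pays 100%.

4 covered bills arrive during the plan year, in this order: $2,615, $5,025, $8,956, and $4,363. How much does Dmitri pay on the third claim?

$2,792

Claim 1 — $2,615: $2,176 finishes the deductible; $439 goes to coinsurance; 50% of $439 = $219.50. Patient owes $2,395.50 (running OOP $2,395.50).
Claim 2 — $5,025: 50% coinsurance on $5,025 = $2,512.50. Patient owes $2,512.50 (running OOP $4,908).
Claim 3 — $8,956: 50% coinsurance on $8,956 = $4,478. Adding that to $4,908 gives $9,386, past the $7,700 cap; patient pays only $7,700 − $4,908 = $2,792.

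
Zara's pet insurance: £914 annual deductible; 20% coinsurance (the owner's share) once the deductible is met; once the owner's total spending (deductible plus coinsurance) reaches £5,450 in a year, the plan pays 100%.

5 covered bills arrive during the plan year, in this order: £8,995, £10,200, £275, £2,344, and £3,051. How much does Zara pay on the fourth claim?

Claim 1 (£8,995): deductible takes £914, £8,081 remains; coinsurance £8,081 × 20% = £1,616.20. Cost to owner: £2,530.20. OOP to date £2,530.20.
Claim 2 (£10,200): 20% coinsurance on £10,200 = £2,040. Owner owes £2,040 (running OOP £4,570.20).
Claim 3 (£275): deductible met; 20% of £275 = £55. Owner owes £55 (running OOP £4,625.20).
Claim 4 (£2,344): deductible met; 20% of £2,344 = £468.80. Cost to owner: £468.80. OOP to date £5,094.

£468.80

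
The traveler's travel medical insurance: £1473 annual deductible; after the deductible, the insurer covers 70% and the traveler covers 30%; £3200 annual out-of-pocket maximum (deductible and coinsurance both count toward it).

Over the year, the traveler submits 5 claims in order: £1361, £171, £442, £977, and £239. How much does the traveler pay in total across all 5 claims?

£1988.10

Claim 1 (£1361): fully absorbed by the deductible. Traveler pays £1361; OOP now £1361.
Claim 2 (£171): £112 to deductible, leaving £59; coinsurance £59 × 30% = £17.70. Cost to traveler: £129.70. OOP to date £1490.70.
Claim 3 (£442): deductible met; 30% of £442 = £132.60. Cost to traveler: £132.60. OOP to date £1623.30.
Claim 4 (£977): 30% coinsurance on £977 = £293.10. Traveler pays £293.10; OOP now £1916.40.
Claim 5 (£239): deductible already satisfied, so traveler's share is 30% × £239 = £71.70. Traveler owes £71.70 (running OOP £1988.10).
Total paid by the traveler: £1361 + £129.70 + £132.60 + £293.10 + £71.70 = £1988.10.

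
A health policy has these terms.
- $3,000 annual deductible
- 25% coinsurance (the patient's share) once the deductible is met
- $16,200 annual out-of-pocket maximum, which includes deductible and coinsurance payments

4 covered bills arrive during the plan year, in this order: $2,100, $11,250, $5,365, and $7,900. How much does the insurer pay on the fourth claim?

Claim 1 ($2,100): all of it applies to the deductible. Cost to patient: $2,100. OOP to date $2,100. Insurer: $2,100 − $2,100 = $0.
Claim 2 ($11,250): $900 finishes the deductible; $10,350 goes to coinsurance; 25% of $10,350 = $2,587.50. Cost to patient: $3,487.50. OOP to date $5,587.50. Insurer: $11,250 − $3,487.50 = $7,762.50.
Claim 3 ($5,365): deductible met; 25% of $5,365 = $1,341.25. Patient owes $1,341.25 (running OOP $6,928.75). Plan pays $5,365 − $1,341.25 = $4,023.75.
Claim 4 ($7,900): deductible met; 25% of $7,900 = $1,975. Cost to patient: $1,975. OOP to date $8,903.75. Insurer: $7,900 − $1,975 = $5,925.

$5,925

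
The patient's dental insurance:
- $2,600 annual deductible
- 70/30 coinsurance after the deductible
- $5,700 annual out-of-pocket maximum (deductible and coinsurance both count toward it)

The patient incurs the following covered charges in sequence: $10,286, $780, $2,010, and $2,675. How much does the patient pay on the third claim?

Bill 1, $10,286: $2,600 to deductible, leaving $7,686; coinsurance $7,686 × 30% = $2,305.80. Patient owes $4,905.80 (running OOP $4,905.80).
Bill 2, $780: deductible met; 30% of $780 = $234. Cost to patient: $234. OOP to date $5,139.80.
Bill 3, $2,010: deductible met; 30% of $2,010 = $603. Adding that to $5,139.80 gives $5,742.80, past the $5,700 cap; patient pays only $5,700 − $5,139.80 = $560.20.

$560.20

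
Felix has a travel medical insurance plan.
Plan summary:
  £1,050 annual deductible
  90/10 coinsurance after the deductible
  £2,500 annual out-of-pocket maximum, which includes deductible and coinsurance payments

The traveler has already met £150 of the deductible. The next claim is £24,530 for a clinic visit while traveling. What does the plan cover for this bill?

Remaining deductible: £1,050 − £150 = £900.
After the £900 deductible portion, £24,530 − £900 = £23,630 is subject to coinsurance.
Coinsurance: £23,630 × 10% = £2,363.
That puts the traveler's cost at £900 + £2,363 = £3,263 before any cap.
Year-to-date out-of-pocket would reach £150 + £3,263 = £3,413, above the £2,500 maximum, so the traveler pays only £2,500 − £150 = £2,350.
The insurer covers the remainder: £24,530 − £2,350 = £22,180.

£22,180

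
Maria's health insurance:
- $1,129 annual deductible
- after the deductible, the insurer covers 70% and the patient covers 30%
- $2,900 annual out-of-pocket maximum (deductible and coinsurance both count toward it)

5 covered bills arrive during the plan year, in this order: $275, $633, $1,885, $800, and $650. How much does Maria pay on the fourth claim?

$240

#1 ($275): fully absorbed by the deductible. Patient pays $275; OOP now $275.
#2 ($633): all of it applies to the deductible. Patient owes $633 (running OOP $908).
#3 ($1,885): $221 to deductible, leaving $1,664; coinsurance $1,664 × 30% = $499.20. Cost to patient: $720.20. OOP to date $1,628.20.
#4 ($800): 30% coinsurance on $800 = $240. Patient owes $240 (running OOP $1,868.20).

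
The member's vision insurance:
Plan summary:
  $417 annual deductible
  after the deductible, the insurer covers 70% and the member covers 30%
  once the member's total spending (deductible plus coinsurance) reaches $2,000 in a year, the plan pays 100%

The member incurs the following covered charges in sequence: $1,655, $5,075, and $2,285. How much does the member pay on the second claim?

#1 ($1,655): $417 to deductible, leaving $1,238; coinsurance $1,238 × 30% = $371.40. Member pays $788.40; OOP now $788.40.
#2 ($5,075): deductible met; 30% of $5,075 = $1,522.50. OOP would hit $2,310.90 > $2,000, so the cap limits the member to $2,000 − $788.40 = $1,211.60.

$1,211.60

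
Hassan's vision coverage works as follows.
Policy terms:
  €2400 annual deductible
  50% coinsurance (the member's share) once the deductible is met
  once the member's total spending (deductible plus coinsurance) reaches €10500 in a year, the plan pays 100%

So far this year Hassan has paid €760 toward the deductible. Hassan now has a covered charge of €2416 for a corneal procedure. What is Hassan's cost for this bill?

€2028

Deductible still to meet: €2400 − €760 = €1640.
The remaining €776 (= €2416 − €1640) moves to coinsurance.
Coinsurance: €776 × 50% = €388.
That puts the member's cost at €1640 + €388 = €2028 before any cap.
Cumulative spending €760 + €2028 = €2788 stays under the €10500 maximum.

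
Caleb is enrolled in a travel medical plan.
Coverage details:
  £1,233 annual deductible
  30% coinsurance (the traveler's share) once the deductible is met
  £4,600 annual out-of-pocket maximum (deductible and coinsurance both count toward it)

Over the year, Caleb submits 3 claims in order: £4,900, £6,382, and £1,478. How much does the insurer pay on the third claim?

£1,125.70

#1 (£4,900): deductible takes £1,233, £3,667 remains; 30% of £3,667 = £1,100.10. Traveler pays £2,333.10; OOP now £2,333.10. Insurer: £4,900 − £2,333.10 = £2,566.90.
#2 (£6,382): 30% coinsurance on £6,382 = £1,914.60. Traveler pays £1,914.60; OOP now £4,247.70. Plan pays £6,382 − £1,914.60 = £4,467.40.
#3 (£1,478): 30% coinsurance on £1,478 = £443.40. That would push OOP to £4,691.10, over the £4,600 cap, so traveler pays £4,600 − £4,247.70 = £352.30. Insurer: £1,478 − £352.30 = £1,125.70.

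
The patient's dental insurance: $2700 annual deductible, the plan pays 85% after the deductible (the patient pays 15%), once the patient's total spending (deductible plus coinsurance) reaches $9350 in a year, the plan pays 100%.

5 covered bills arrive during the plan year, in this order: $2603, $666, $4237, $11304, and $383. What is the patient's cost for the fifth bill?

$57.45

Claim 1 — $2603: entire amount goes to the deductible. Cost to patient: $2603. OOP to date $2603.
Claim 2 — $666: $97 finishes the deductible; $569 goes to coinsurance; 15% of $569 = $85.35. Patient owes $182.35 (running OOP $2785.35).
Claim 3 — $4237: 15% coinsurance on $4237 = $635.55. Patient pays $635.55; OOP now $3420.90.
Claim 4 — $11304: 15% coinsurance on $11304 = $1695.60. Cost to patient: $1695.60. OOP to date $5116.50.
Claim 5 — $383: deductible already satisfied, so patient's share is 15% × $383 = $57.45. Cost to patient: $57.45. OOP to date $5173.95.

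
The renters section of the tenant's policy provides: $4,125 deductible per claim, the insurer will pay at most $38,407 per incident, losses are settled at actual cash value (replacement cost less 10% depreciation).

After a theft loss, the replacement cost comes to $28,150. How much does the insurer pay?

Depreciate 10%: the covered value is $28,150 × 0.9 = $25,335.
Less the $4,125 deductible: $25,335 − $4,125 = $21,210.
$21,210 is within the $38,407 limit, so the insurer pays $21,210.

$21,210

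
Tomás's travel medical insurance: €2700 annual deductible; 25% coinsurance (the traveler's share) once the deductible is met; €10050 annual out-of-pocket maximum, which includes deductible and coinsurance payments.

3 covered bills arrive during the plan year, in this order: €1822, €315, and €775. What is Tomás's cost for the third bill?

Claim 1 — €1822: fully absorbed by the deductible. Traveler owes €1822 (running OOP €1822).
Claim 2 — €315: all of it applies to the deductible. Cost to traveler: €315. OOP to date €2137.
Claim 3 — €775: deductible takes €563, €212 remains; 25% of €212 = €53. Traveler pays €616; OOP now €2753.

€616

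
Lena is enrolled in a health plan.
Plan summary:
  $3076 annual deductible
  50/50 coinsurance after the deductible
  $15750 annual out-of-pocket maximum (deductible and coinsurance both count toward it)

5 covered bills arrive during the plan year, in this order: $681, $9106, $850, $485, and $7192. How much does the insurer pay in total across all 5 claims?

$7619

Bill 1, $681: fully absorbed by the deductible. Patient pays $681; OOP now $681. Plan pays $681 − $681 = $0.
Bill 2, $9106: deductible takes $2395, $6711 remains; 50% of $6711 = $3355.50. Patient pays $5750.50; OOP now $6431.50. Plan pays $9106 − $5750.50 = $3355.50.
Bill 3, $850: 50% coinsurance on $850 = $425. Cost to patient: $425. OOP to date $6856.50. Plan pays $850 − $425 = $425.
Bill 4, $485: deductible already satisfied, so patient's share is 50% × $485 = $242.50. Patient pays $242.50; OOP now $7099. Insurer: $485 − $242.50 = $242.50.
Bill 5, $7192: deductible met; 50% of $7192 = $3596. Patient owes $3596 (running OOP $10695). Plan pays $7192 − $3596 = $3596.
Insurer total: $0 + $3355.50 + $425 + $242.50 + $3596 = $7619.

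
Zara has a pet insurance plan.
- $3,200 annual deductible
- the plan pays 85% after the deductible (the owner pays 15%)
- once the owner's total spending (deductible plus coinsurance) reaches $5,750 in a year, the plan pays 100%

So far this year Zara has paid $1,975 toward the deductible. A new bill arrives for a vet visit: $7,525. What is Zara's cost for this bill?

$2,170

Deductible still to meet: $3,200 − $1,975 = $1,225.
That leaves $7,525 − $1,225 = $6,300 for coinsurance.
Coinsurance: $6,300 × 15% = $945.
That puts the owner's cost at $1,225 + $945 = $2,170 before any cap.
Year-to-date out-of-pocket becomes $1,975 + $2,170 = $4,145, still under the $5,750 maximum, so no cap applies.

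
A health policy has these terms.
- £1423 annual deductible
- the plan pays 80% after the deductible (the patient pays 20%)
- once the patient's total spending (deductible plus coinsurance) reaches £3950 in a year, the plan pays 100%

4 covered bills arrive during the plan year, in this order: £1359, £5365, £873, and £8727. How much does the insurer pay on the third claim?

£698.40

Bill 1, £1359: all of it applies to the deductible. Cost to patient: £1359. OOP to date £1359. Insurer: £1359 − £1359 = £0.
Bill 2, £5365: deductible takes £64, £5301 remains; patient's 20% is £1060.20. Patient owes £1124.20 (running OOP £2483.20). Plan pays £5365 − £1124.20 = £4240.80.
Bill 3, £873: deductible already satisfied, so patient's share is 20% × £873 = £174.60. Cost to patient: £174.60. OOP to date £2657.80. Plan pays £873 − £174.60 = £698.40.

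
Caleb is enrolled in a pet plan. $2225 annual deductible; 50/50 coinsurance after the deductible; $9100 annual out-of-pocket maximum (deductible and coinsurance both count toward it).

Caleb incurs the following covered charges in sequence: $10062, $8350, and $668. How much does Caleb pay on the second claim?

#1 ($10062): $2225 to deductible, leaving $7837; 50% of $7837 = $3918.50. Owner owes $6143.50 (running OOP $6143.50).
#2 ($8350): deductible already satisfied, so owner's share is 50% × $8350 = $4175. Adding that to $6143.50 gives $10318.50, past the $9100 cap; owner pays only $9100 − $6143.50 = $2956.50.

$2956.50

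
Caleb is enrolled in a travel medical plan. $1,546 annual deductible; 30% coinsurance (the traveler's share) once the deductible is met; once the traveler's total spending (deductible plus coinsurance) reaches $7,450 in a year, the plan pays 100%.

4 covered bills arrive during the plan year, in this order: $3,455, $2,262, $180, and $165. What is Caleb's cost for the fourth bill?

$49.50

Bill 1, $3,455: $1,546 to deductible, leaving $1,909; 30% of $1,909 = $572.70. Cost to traveler: $2,118.70. OOP to date $2,118.70.
Bill 2, $2,262: deductible met; 30% of $2,262 = $678.60. Cost to traveler: $678.60. OOP to date $2,797.30.
Bill 3, $180: deductible already satisfied, so traveler's share is 30% × $180 = $54. Traveler owes $54 (running OOP $2,851.30).
Bill 4, $165: 30% coinsurance on $165 = $49.50. Cost to traveler: $49.50. OOP to date $2,900.80.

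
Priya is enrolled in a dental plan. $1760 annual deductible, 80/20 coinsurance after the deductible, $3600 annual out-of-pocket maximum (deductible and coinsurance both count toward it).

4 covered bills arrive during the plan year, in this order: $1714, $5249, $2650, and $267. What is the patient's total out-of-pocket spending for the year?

$3384

#1 ($1714): all of it applies to the deductible. Patient pays $1714; OOP now $1714.
#2 ($5249): deductible takes $46, $5203 remains; patient's 20% is $1040.60. Patient pays $1086.60; OOP now $2800.60.
#3 ($2650): deductible already satisfied, so patient's share is 20% × $2650 = $530. Patient owes $530 (running OOP $3330.60).
#4 ($267): 20% coinsurance on $267 = $53.40. Patient owes $53.40 (running OOP $3384).
Total paid by the patient: $1714 + $1086.60 + $530 + $53.40 = $3384.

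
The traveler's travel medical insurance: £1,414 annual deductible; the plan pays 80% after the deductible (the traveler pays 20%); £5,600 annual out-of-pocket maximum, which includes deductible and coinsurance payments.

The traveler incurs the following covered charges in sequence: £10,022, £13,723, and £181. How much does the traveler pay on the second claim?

£2,464.40

#1 (£10,022): £1,414 to deductible, leaving £8,608; coinsurance £8,608 × 20% = £1,721.60. Traveler owes £3,135.60 (running OOP £3,135.60).
#2 (£13,723): deductible met; 20% of £13,723 = £2,744.60. Adding that to £3,135.60 gives £5,880.20, past the £5,600 cap; traveler pays only £5,600 − £3,135.60 = £2,464.40.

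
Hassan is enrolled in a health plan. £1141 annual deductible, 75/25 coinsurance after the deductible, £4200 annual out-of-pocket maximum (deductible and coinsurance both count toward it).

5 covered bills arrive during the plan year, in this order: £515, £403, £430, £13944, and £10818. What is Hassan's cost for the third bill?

£274.75

Claim 1 (£515): entire amount goes to the deductible. Cost to patient: £515. OOP to date £515.
Claim 2 (£403): fully absorbed by the deductible. Cost to patient: £403. OOP to date £918.
Claim 3 (£430): deductible takes £223, £207 remains; patient's 25% is £51.75. Patient owes £274.75 (running OOP £1192.75).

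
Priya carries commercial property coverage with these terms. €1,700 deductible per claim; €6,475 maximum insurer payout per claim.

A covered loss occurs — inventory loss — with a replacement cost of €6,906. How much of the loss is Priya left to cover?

After the deductible, €6,906 − €1,700 = €5,206 remains.
€5,206 is within the €6,475 limit, so the insurer pays €5,206.
Business's share is the uncovered remainder: €6,906 − €5,206 = €1,700.

€1,700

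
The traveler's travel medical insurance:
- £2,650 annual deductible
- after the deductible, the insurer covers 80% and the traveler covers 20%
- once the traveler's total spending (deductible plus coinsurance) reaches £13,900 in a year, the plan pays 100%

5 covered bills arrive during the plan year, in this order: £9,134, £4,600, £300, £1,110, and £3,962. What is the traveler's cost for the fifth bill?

#1 (£9,134): £2,650 to deductible, leaving £6,484; 20% of £6,484 = £1,296.80. Traveler pays £3,946.80; OOP now £3,946.80.
#2 (£4,600): deductible met; 20% of £4,600 = £920. Traveler owes £920 (running OOP £4,866.80).
#3 (£300): deductible met; 20% of £300 = £60. Traveler owes £60 (running OOP £4,926.80).
#4 (£1,110): 20% coinsurance on £1,110 = £222. Traveler pays £222; OOP now £5,148.80.
#5 (£3,962): 20% coinsurance on £3,962 = £792.40. Traveler pays £792.40; OOP now £5,941.20.

£792.40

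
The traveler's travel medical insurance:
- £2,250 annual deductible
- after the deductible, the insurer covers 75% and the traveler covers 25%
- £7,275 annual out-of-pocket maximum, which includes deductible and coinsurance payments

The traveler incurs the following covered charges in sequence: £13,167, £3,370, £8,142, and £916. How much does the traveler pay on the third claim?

£1,453.25

Claim 1 — £13,167: £2,250 to deductible, leaving £10,917; 25% of £10,917 = £2,729.25. Traveler pays £4,979.25; OOP now £4,979.25.
Claim 2 — £3,370: deductible already satisfied, so traveler's share is 25% × £3,370 = £842.50. Traveler owes £842.50 (running OOP £5,821.75).
Claim 3 — £8,142: 25% coinsurance on £8,142 = £2,035.50. OOP would hit £7,857.25 > £7,275, so the cap limits the traveler to £7,275 − £5,821.75 = £1,453.25.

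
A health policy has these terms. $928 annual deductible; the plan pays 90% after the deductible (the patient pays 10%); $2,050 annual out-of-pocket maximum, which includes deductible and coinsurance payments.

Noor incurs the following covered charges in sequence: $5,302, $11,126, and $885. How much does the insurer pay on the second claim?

Bill 1, $5,302: deductible takes $928, $4,374 remains; coinsurance $4,374 × 10% = $437.40. Patient owes $1,365.40 (running OOP $1,365.40). Insurer: $5,302 − $1,365.40 = $3,936.60.
Bill 2, $11,126: deductible already satisfied, so patient's share is 10% × $11,126 = $1,112.60. That would push OOP to $2,478, over the $2,050 cap, so patient pays $2,050 − $1,365.40 = $684.60. Plan pays $11,126 − $684.60 = $10,441.40.

$10,441.40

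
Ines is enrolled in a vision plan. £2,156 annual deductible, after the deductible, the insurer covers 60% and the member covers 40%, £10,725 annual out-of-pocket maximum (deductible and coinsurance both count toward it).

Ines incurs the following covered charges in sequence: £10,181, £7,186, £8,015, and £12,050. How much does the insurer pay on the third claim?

£5,530.40

Bill 1, £10,181: deductible takes £2,156, £8,025 remains; coinsurance £8,025 × 40% = £3,210. Member pays £5,366; OOP now £5,366. Plan pays £10,181 − £5,366 = £4,815.
Bill 2, £7,186: deductible met; 40% of £7,186 = £2,874.40. Member pays £2,874.40; OOP now £8,240.40. Plan pays £7,186 − £2,874.40 = £4,311.60.
Bill 3, £8,015: 40% coinsurance on £8,015 = £3,206. OOP would hit £11,446.40 > £10,725, so the cap limits the member to £10,725 − £8,240.40 = £2,484.60. Plan pays £8,015 − £2,484.60 = £5,530.40.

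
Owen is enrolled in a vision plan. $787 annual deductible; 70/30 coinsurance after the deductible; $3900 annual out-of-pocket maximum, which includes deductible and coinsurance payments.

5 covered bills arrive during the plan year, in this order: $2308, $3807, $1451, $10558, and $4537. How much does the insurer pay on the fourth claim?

$9478.70

#1 ($2308): deductible takes $787, $1521 remains; member's 30% is $456.30. Member pays $1243.30; OOP now $1243.30. Insurer: $2308 − $1243.30 = $1064.70.
#2 ($3807): 30% coinsurance on $3807 = $1142.10. Member pays $1142.10; OOP now $2385.40. Insurer: $3807 − $1142.10 = $2664.90.
#3 ($1451): deductible met; 30% of $1451 = $435.30. Member owes $435.30 (running OOP $2820.70). Plan pays $1451 − $435.30 = $1015.70.
#4 ($10558): deductible met; 30% of $10558 = $3167.40. OOP would hit $5988.10 > $3900, so the cap limits the member to $3900 − $2820.70 = $1079.30. Plan pays $10558 − $1079.30 = $9478.70.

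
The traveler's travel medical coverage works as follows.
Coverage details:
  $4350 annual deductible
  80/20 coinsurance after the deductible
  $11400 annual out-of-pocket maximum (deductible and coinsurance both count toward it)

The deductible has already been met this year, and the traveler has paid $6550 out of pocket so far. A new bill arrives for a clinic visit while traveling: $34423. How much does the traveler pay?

With the deductible met, the entire $34423 is subject to coinsurance.
Coinsurance: $34423 × 20% = $6884.60.
Adding $6884.60 to the $6550 already spent would give $13434.60, which exceeds the $11400 cap; the traveler pays just $11400 − $6550 = $4850.

$4850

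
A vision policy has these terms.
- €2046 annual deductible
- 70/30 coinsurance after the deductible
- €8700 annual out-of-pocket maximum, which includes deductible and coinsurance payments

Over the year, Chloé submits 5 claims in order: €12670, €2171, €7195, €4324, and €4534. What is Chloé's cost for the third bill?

Claim 1 — €12670: deductible takes €2046, €10624 remains; coinsurance €10624 × 30% = €3187.20. Member pays €5233.20; OOP now €5233.20.
Claim 2 — €2171: deductible already satisfied, so member's share is 30% × €2171 = €651.30. Cost to member: €651.30. OOP to date €5884.50.
Claim 3 — €7195: 30% coinsurance on €7195 = €2158.50. Member owes €2158.50 (running OOP €8043).

€2158.50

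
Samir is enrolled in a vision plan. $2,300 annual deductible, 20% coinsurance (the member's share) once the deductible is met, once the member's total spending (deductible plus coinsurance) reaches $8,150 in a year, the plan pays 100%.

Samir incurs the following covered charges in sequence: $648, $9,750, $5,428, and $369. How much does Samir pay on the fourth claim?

$73.80

Bill 1, $648: all of it applies to the deductible. Member pays $648; OOP now $648.
Bill 2, $9,750: $1,652 to deductible, leaving $8,098; coinsurance $8,098 × 20% = $1,619.60. Member owes $3,271.60 (running OOP $3,919.60).
Bill 3, $5,428: 20% coinsurance on $5,428 = $1,085.60. Member pays $1,085.60; OOP now $5,005.20.
Bill 4, $369: deductible met; 20% of $369 = $73.80. Member owes $73.80 (running OOP $5,079).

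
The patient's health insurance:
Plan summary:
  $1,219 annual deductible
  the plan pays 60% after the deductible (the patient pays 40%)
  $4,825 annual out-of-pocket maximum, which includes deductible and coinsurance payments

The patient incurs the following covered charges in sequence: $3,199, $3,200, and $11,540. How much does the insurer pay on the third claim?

Claim 1 ($3,199): $1,219 to deductible, leaving $1,980; coinsurance $1,980 × 40% = $792. Patient pays $2,011; OOP now $2,011. Plan pays $3,199 − $2,011 = $1,188.
Claim 2 ($3,200): deductible met; 40% of $3,200 = $1,280. Cost to patient: $1,280. OOP to date $3,291. Insurer: $3,200 − $1,280 = $1,920.
Claim 3 ($11,540): deductible already satisfied, so patient's share is 40% × $11,540 = $4,616. OOP would hit $7,907 > $4,825, so the cap limits the patient to $4,825 − $3,291 = $1,534. Insurer: $11,540 − $1,534 = $10,006.

$10,006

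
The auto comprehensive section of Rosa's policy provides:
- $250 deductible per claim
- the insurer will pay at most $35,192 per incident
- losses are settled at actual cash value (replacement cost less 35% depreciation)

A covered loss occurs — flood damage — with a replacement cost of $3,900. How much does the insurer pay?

$2,285

Actual cash value after 35% depreciation: $3,900 × 65% = $2,535.
After the deductible, $2,535 − $250 = $2,285 remains.
$2,285 is within the $35,192 limit, so the insurer pays $2,285.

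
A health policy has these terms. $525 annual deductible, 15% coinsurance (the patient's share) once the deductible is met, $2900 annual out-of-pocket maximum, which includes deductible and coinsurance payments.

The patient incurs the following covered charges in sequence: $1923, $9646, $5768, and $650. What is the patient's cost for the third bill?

$718.40

Bill 1, $1923: $525 to deductible, leaving $1398; patient's 15% is $209.70. Patient owes $734.70 (running OOP $734.70).
Bill 2, $9646: deductible already satisfied, so patient's share is 15% × $9646 = $1446.90. Patient pays $1446.90; OOP now $2181.60.
Bill 3, $5768: deductible already satisfied, so patient's share is 15% × $5768 = $865.20. OOP would hit $3046.80 > $2900, so the cap limits the patient to $2900 − $2181.60 = $718.40.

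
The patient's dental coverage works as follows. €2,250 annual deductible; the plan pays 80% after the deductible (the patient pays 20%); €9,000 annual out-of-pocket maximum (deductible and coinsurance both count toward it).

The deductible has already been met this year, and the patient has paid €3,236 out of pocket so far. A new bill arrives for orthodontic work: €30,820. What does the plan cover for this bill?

€25,056

The deductible is already satisfied, so the full bill goes to coinsurance.
Patient's 20% share of €30,820 is €6,164.
That would bring total out-of-pocket to €9,400, past the €9,000 cap. The patient is capped at €9,000 − €3,236 = €5,764 on this claim.
The insurer covers the remainder: €30,820 − €5,764 = €25,056.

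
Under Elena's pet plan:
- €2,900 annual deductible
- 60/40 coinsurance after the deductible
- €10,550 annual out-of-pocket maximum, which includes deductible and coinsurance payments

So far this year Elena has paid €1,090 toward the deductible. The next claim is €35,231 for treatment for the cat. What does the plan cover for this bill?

€25,771

€1,090 of the €2,900 deductible is already met, leaving €1,810.
The remaining €33,421 (= €35,231 − €1,810) moves to coinsurance.
Coinsurance: €33,421 × 40% = €13,368.40.
Owner responsibility before any cap: €1,810 + €13,368.40 = €15,178.40.
Adding €15,178.40 to the €1,090 already spent would give €16,268.40, which exceeds the €10,550 cap; the owner pays just €10,550 − €1,090 = €9,460.
The plan picks up €35,231 − €9,460 = €25,771.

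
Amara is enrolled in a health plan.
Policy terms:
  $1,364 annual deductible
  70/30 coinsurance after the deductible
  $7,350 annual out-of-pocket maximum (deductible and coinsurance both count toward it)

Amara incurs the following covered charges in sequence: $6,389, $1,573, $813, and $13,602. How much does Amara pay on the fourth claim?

$3,762.70

Claim 1 ($6,389): $1,364 to deductible, leaving $5,025; patient's 30% is $1,507.50. Cost to patient: $2,871.50. OOP to date $2,871.50.
Claim 2 ($1,573): deductible already satisfied, so patient's share is 30% × $1,573 = $471.90. Patient owes $471.90 (running OOP $3,343.40).
Claim 3 ($813): deductible already satisfied, so patient's share is 30% × $813 = $243.90. Cost to patient: $243.90. OOP to date $3,587.30.
Claim 4 ($13,602): 30% coinsurance on $13,602 = $4,080.60. OOP would hit $7,667.90 > $7,350, so the cap limits the patient to $7,350 − $3,587.30 = $3,762.70.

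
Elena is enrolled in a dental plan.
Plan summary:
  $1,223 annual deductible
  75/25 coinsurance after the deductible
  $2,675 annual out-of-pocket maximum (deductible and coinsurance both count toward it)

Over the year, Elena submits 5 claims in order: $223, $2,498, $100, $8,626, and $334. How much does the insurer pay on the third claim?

$75

Claim 1 — $223: all of it applies to the deductible. Patient owes $223 (running OOP $223). Plan pays $223 − $223 = $0.
Claim 2 — $2,498: $1,000 to deductible, leaving $1,498; coinsurance $1,498 × 25% = $374.50. Patient pays $1,374.50; OOP now $1,597.50. Plan pays $2,498 − $1,374.50 = $1,123.50.
Claim 3 — $100: deductible already satisfied, so patient's share is 25% × $100 = $25. Cost to patient: $25. OOP to date $1,622.50. Plan pays $100 − $25 = $75.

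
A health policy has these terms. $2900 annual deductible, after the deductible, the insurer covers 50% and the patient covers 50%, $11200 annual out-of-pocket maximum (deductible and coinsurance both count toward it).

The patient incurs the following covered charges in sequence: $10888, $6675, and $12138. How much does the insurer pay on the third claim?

$11169.50

Claim 1 — $10888: deductible takes $2900, $7988 remains; coinsurance $7988 × 50% = $3994. Patient pays $6894; OOP now $6894. Insurer: $10888 − $6894 = $3994.
Claim 2 — $6675: deductible met; 50% of $6675 = $3337.50. Patient pays $3337.50; OOP now $10231.50. Plan pays $6675 − $3337.50 = $3337.50.
Claim 3 — $12138: deductible already satisfied, so patient's share is 50% × $12138 = $6069. OOP would hit $16300.50 > $11200, so the cap limits the patient to $11200 − $10231.50 = $968.50. Insurer: $12138 − $968.50 = $11169.50.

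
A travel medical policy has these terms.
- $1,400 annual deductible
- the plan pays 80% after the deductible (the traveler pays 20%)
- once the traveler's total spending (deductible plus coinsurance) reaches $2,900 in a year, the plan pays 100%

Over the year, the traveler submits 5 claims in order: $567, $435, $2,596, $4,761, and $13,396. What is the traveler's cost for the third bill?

Claim 1 — $567: entire amount goes to the deductible. Traveler pays $567; OOP now $567.
Claim 2 — $435: entire amount goes to the deductible. Traveler owes $435 (running OOP $1,002).
Claim 3 — $2,596: $398 to deductible, leaving $2,198; coinsurance $2,198 × 20% = $439.60. Cost to traveler: $837.60. OOP to date $1,839.60.

$837.60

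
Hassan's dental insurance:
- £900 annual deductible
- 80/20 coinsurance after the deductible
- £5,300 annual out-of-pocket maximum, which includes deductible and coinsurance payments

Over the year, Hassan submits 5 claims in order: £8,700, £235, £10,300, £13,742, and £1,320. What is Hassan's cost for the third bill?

#1 (£8,700): £900 to deductible, leaving £7,800; coinsurance £7,800 × 20% = £1,560. Patient owes £2,460 (running OOP £2,460).
#2 (£235): deductible already satisfied, so patient's share is 20% × £235 = £47. Patient owes £47 (running OOP £2,507).
#3 (£10,300): 20% coinsurance on £10,300 = £2,060. Patient owes £2,060 (running OOP £4,567).

£2,060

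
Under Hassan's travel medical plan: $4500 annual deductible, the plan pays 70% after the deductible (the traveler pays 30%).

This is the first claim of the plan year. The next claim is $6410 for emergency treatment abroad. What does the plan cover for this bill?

Deductible not yet touched, so the first $4500 of the bill goes to the deductible.
The remaining $1910 (= $6410 − $4500) moves to coinsurance.
Traveler's 30% share of $1910 is $573.
So the traveler owes $4500 + $573 = $5073.
The plan picks up $6410 − $5073 = $1337.

$1337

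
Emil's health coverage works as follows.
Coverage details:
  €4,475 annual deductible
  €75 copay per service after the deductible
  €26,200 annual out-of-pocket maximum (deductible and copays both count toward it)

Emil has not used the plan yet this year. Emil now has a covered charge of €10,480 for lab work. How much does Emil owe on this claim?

Nothing has been paid toward the €4,475 deductible, so the first €4,475 of this charge is applied there.
That leaves €10,480 − €4,475 = €6,005 for the copay.
Copay on this service: €75.
So the patient owes €4,475 + €75 = €4,550 before any cap.
Cumulative spending €0 + €4,550 = €4,550 stays under the €26,200 maximum.

€4,550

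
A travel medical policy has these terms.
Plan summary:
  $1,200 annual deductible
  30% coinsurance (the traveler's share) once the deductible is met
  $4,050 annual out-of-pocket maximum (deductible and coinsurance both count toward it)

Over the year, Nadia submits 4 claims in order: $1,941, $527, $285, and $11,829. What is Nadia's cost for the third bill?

$85.50

#1 ($1,941): deductible takes $1,200, $741 remains; 30% of $741 = $222.30. Traveler pays $1,422.30; OOP now $1,422.30.
#2 ($527): deductible met; 30% of $527 = $158.10. Traveler pays $158.10; OOP now $1,580.40.
#3 ($285): 30% coinsurance on $285 = $85.50. Traveler owes $85.50 (running OOP $1,665.90).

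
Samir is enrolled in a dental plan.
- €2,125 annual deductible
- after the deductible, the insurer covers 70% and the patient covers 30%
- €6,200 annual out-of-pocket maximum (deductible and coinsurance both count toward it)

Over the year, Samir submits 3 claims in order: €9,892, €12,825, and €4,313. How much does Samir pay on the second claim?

€1,744.90

Claim 1 — €9,892: €2,125 to deductible, leaving €7,767; 30% of €7,767 = €2,330.10. Patient pays €4,455.10; OOP now €4,455.10.
Claim 2 — €12,825: deductible met; 30% of €12,825 = €3,847.50. OOP would hit €8,302.60 > €6,200, so the cap limits the patient to €6,200 − €4,455.10 = €1,744.90.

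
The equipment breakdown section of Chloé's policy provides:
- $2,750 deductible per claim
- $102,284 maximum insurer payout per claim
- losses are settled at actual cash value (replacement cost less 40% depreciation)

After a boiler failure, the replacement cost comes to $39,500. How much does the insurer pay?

$20,950

Actual cash value after 40% depreciation: $39,500 × 60% = $23,700.
Less the $2,750 deductible: $23,700 − $2,750 = $20,950.
That's under the $102,284 cap, so the insurer reimburses the full $20,950.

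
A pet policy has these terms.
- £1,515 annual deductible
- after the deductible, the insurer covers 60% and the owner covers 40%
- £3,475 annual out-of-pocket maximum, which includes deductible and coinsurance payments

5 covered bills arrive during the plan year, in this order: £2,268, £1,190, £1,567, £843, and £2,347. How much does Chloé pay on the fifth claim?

£218.80

Claim 1 — £2,268: £1,515 to deductible, leaving £753; 40% of £753 = £301.20. Owner owes £1,816.20 (running OOP £1,816.20).
Claim 2 — £1,190: deductible met; 40% of £1,190 = £476. Cost to owner: £476. OOP to date £2,292.20.
Claim 3 — £1,567: deductible already satisfied, so owner's share is 40% × £1,567 = £626.80. Owner owes £626.80 (running OOP £2,919).
Claim 4 — £843: deductible met; 40% of £843 = £337.20. Cost to owner: £337.20. OOP to date £3,256.20.
Claim 5 — £2,347: deductible already satisfied, so owner's share is 40% × £2,347 = £938.80. Adding that to £3,256.20 gives £4,195, past the £3,475 cap; owner pays only £3,475 − £3,256.20 = £218.80.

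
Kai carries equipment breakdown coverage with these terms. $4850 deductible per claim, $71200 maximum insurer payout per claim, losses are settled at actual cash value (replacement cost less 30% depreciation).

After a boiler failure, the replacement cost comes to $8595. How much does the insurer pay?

At 30% depreciation, ACV = $8595 − $2578.50 = $6016.50.
After the deductible, $6016.50 − $4850 = $1166.50 remains.
$1166.50 is within the $71200 limit, so the insurer pays $1166.50.

$1166.50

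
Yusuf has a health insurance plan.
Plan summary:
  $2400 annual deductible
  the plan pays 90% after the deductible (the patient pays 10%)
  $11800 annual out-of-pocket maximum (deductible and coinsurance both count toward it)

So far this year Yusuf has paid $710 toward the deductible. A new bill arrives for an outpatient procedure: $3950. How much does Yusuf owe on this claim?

Deductible still to meet: $2400 − $710 = $1690.
That leaves $3950 − $1690 = $2260 for coinsurance.
Coinsurance: $2260 × 10% = $226.
Patient responsibility before any cap: $1690 + $226 = $1916.
Year-to-date out-of-pocket becomes $710 + $1916 = $2626, still under the $11800 maximum, so no cap applies.

$1916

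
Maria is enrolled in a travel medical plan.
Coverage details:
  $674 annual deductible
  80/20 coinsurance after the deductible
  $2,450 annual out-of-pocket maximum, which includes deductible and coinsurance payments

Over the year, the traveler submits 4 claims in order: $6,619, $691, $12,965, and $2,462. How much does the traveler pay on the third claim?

Claim 1 ($6,619): $674 to deductible, leaving $5,945; 20% of $5,945 = $1,189. Cost to traveler: $1,863. OOP to date $1,863.
Claim 2 ($691): 20% coinsurance on $691 = $138.20. Cost to traveler: $138.20. OOP to date $2,001.20.
Claim 3 ($12,965): 20% coinsurance on $12,965 = $2,593. OOP would hit $4,594.20 > $2,450, so the cap limits the traveler to $2,450 − $2,001.20 = $448.80.

$448.80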